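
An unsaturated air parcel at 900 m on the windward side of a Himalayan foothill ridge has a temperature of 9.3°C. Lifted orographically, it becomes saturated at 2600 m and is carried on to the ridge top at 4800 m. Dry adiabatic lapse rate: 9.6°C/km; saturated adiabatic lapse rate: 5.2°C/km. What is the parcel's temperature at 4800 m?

Dry to 2600 m: -9.6 × 1.7 km = -16.32°C, so T = -7.02°C.
Saturated to 4800 m: -5.2 × 2.2 km = -11.44°C, so T = -18.46°C.

-18.46°C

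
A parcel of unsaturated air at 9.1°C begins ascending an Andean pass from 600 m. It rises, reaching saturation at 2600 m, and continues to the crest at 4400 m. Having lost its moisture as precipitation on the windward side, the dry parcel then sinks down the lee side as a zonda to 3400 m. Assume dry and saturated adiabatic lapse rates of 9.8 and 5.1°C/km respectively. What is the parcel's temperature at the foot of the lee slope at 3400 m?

Dry to 2600 m: -9.8 × 2 km = -19.6°C, so T = -10.5°C.
Saturated to 4400 m: -5.1 × 1.8 km = -9.18°C, so T = -19.68°C.
Dry descent to 3400 m: +9.8 × 1 km = +9.8°C, so T = -9.88°C.

-9.88°C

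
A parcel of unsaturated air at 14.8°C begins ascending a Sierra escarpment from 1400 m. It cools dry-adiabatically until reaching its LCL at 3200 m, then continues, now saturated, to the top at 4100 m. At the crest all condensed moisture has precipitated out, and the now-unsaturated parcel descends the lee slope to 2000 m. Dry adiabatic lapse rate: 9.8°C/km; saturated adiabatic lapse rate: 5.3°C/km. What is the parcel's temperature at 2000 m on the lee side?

12.97°C

1400–3200 m, dry: Δz = 1.8 km ⇒ ΔT = -17.64°C; T = -2.84°C
3200–4100 m, saturated: Δz = 0.9 km ⇒ ΔT = -4.77°C; T = -7.61°C
4100–2000 m, dry descent: Δz = 2.1 km ⇒ ΔT = +20.58°C; T = 12.97°C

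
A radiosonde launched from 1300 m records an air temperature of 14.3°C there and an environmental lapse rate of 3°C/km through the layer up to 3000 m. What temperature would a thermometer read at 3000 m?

Environmental to 3000 m: -3 × 1.7 km = -5.1°C, so T = 9.2°C.

9.2°C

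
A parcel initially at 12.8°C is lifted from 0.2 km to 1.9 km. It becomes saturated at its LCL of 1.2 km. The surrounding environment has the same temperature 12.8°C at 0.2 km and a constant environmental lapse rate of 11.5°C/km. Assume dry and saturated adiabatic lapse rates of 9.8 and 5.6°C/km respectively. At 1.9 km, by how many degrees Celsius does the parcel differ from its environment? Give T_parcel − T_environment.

Parcel:
  Dry to 1200 m: -9.8 × 1 km = -9.8°C, so T = 3°C.
  Saturated to 1900 m: -5.6 × 0.7 km = -3.92°C, so T = -0.92°C.
Environment:
  Environment to 1900 m: -11.5 × 1.7 km = -19.55°C, so T = -6.75°C.
T_parcel − T_env = -0.92 − (-6.75) = +5.83°C

+5.83°C (parcel warmer than environment)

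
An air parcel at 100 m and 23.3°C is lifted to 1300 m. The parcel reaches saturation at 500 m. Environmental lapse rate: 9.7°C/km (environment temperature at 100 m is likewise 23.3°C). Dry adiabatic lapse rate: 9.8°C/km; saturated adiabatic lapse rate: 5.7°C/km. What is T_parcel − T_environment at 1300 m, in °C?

Parcel:
  100–500 m, dry: Δz = 0.4 km ⇒ ΔT = -3.92°C; T = 19.38°C
  500–1300 m, saturated: Δz = 0.8 km ⇒ ΔT = -4.56°C; T = 14.82°C
Environment:
  100–1300 m, environment: Δz = 1.2 km ⇒ ΔT = -11.64°C; T = 11.66°C
T_parcel − T_env = 14.82 − 11.66 = +3.16°C

+3.16°C (parcel warmer than environment)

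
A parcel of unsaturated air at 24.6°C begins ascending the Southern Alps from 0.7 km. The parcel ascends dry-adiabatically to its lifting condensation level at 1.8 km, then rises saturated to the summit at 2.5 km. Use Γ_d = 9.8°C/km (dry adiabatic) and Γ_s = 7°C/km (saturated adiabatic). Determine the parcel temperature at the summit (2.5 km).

700 → 1800 m (dry, 9.8°C/km): ΔT = -9.8 × 1.1 = -10.78°C → T = 13.82°C
1800 → 2500 m (saturated, 7°C/km): ΔT = -7 × 0.7 = -4.9°C → T = 8.92°C

8.92°C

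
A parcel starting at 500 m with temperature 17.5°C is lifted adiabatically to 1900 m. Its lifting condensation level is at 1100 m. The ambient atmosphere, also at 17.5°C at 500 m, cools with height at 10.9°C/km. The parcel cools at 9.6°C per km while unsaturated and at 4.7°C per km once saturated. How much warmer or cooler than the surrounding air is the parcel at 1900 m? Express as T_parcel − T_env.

+5.74°C (parcel warmer than environment)

Parcel:
  500–1100 m, dry: Δz = 0.6 km ⇒ ΔT = -5.76°C; T = 11.74°C
  1100–1900 m, saturated: Δz = 0.8 km ⇒ ΔT = -3.76°C; T = 7.98°C
Environment:
  500–1900 m, environment: Δz = 1.4 km ⇒ ΔT = -15.26°C; T = 2.24°C
T_parcel − T_env = 7.98 − 2.24 = +5.74°C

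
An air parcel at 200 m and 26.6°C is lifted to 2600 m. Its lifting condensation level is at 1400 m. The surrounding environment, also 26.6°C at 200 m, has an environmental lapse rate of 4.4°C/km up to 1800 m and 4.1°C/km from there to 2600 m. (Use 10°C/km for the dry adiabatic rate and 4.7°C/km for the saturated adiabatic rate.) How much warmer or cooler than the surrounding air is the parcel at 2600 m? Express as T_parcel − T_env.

Parcel:
  Dry to 1400 m: -10 × 1.2 km = -12°C, so T = 14.6°C.
  Saturated to 2600 m: -4.7 × 1.2 km = -5.64°C, so T = 8.96°C.
Environment:
  Environment, lower layer to 1800 m: -4.4 × 1.6 km = -7.04°C, so T = 19.56°C.
  Environment, upper layer to 2600 m: -4.1 × 0.8 km = -3.28°C, so T = 16.28°C.
T_parcel − T_env = 8.96 − 16.28 = -7.32°C

-7.32°C (parcel cooler than environment)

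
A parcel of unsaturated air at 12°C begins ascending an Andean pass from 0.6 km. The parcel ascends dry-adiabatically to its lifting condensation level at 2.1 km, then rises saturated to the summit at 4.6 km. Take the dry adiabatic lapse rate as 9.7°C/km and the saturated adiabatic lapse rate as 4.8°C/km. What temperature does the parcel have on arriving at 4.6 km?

-14.55°C

600–2100 m, dry: Δz = 1.5 km ⇒ ΔT = -14.55°C; T = -2.55°C
2100–4600 m, saturated: Δz = 2.5 km ⇒ ΔT = -12°C; T = -14.55°C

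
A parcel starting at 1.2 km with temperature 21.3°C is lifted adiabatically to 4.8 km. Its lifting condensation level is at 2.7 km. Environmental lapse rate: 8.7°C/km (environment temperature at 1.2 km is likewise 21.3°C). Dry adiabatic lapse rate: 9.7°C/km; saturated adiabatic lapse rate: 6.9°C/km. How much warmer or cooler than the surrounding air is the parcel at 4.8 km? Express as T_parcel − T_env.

Parcel:
  1200 → 2700 m (dry, 9.7°C/km): ΔT = -9.7 × 1.5 = -14.55°C → T = 6.75°C
  2700 → 4800 m (saturated, 6.9°C/km): ΔT = -6.9 × 2.1 = -14.49°C → T = -7.74°C
Environment:
  1200 → 4800 m (environment, 8.7°C/km): ΔT = -8.7 × 3.6 = -31.32°C → T = -10.02°C
T_parcel − T_env = -7.74 − (-10.02) = +2.28°C

+2.28°C (parcel warmer than environment)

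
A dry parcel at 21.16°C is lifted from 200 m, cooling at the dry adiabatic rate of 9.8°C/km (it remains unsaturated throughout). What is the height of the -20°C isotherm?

4400 m

Height above start = (21.16 − (-20)) / 9.8 = 4.2 km
Altitude = 200 m + 4200 m = 4400 m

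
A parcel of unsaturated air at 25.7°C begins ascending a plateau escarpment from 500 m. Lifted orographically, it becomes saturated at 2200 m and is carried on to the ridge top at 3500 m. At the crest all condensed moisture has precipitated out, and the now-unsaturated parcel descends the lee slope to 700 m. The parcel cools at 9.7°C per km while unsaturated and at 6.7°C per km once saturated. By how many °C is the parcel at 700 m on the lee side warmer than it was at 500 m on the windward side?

From 500 m to 2200 m (dry): cools by 9.7 × 1.7 = 16.49°C, giving 9.21°C.
From 2200 m to 3500 m (saturated): cools by 6.7 × 1.3 = 8.71°C, giving 0.5°C.
From 3500 m to 700 m (dry descent): warms by 9.7 × 2.8 = 27.16°C, giving 27.66°C.
Net change vs windward start: 27.66 − 25.7 = +1.96°C

+1.96°C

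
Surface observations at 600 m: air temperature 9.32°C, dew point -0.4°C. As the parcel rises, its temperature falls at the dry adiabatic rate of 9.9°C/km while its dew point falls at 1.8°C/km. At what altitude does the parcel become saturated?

T and T_d converge at 9.9 − 1.8 = 8.1°C per km
Height above start = (9.32 − (-0.4)) / 8.1 = 1.2 km
LCL altitude = 600 m + 1200 m = 1800 m

1800 m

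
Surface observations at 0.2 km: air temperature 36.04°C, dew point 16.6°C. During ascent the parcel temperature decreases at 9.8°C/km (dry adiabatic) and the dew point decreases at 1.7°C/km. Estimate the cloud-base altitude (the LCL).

2.6 km

T and T_d converge at 9.8 − 1.7 = 8.1°C per km
Height above start = (36.04 − 16.6) / 8.1 = 2.4 km
LCL altitude = 200 m + 2400 m = 2600 m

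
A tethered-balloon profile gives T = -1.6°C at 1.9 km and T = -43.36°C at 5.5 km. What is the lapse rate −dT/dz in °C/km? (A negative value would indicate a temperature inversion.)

11.6°C/km

Γ = −ΔT/Δz = (-1.6 − (-43.36)) / (5500 − 1900) m
  = 41.76°C / 3.6 km = 11.6°C/km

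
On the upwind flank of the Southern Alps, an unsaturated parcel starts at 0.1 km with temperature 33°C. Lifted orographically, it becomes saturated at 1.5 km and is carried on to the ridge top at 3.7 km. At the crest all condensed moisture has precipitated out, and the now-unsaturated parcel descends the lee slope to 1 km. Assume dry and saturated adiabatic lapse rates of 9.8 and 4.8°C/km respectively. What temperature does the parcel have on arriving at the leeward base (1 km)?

100 → 1500 m (dry, 9.8°C/km): ΔT = -9.8 × 1.4 = -13.72°C → T = 19.28°C
1500 → 3700 m (saturated, 4.8°C/km): ΔT = -4.8 × 2.2 = -10.56°C → T = 8.72°C
3700 → 1000 m (dry descent, 9.8°C/km): ΔT = +9.8 × 2.7 = +26.46°C → T = 35.18°C

35.18°C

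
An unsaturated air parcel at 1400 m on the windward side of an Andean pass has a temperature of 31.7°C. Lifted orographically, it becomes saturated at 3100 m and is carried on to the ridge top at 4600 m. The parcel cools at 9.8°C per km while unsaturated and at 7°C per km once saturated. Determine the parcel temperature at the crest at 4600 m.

4.54°C

1400–3100 m, dry: Δz = 1.7 km ⇒ ΔT = -16.66°C; T = 15.04°C
3100–4600 m, saturated: Δz = 1.5 km ⇒ ΔT = -10.5°C; T = 4.54°C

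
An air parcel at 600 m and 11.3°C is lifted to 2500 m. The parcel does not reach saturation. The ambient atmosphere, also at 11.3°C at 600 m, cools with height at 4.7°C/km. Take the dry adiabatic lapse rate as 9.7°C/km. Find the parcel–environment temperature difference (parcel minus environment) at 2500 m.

Parcel:
  From 600 m to 2500 m (dry): cools by 9.7 × 1.9 = 18.43°C, giving -7.13°C.
Environment:
  From 600 m to 2500 m (environment): cools by 4.7 × 1.9 = 8.93°C, giving 2.37°C.
T_parcel − T_env = -7.13 − 2.37 = -9.5°C

-9.5°C (parcel cooler than environment)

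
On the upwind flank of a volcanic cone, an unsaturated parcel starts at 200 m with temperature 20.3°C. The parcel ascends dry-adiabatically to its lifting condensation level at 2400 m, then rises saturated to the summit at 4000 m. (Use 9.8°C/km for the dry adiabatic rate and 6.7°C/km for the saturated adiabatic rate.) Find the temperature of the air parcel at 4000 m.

-11.98°C

200 → 2400 m (dry, 9.8°C/km): ΔT = -9.8 × 2.2 = -21.56°C → T = -1.26°C
2400 → 4000 m (saturated, 6.7°C/km): ΔT = -6.7 × 1.6 = -10.72°C → T = -11.98°C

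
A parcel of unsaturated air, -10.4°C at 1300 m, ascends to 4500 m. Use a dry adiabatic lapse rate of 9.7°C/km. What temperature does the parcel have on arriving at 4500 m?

From 1300 m to 4500 m (dry adiabatic): cools by 9.7 × 3.2 = 31.04°C, giving -41.44°C.

-41.44°C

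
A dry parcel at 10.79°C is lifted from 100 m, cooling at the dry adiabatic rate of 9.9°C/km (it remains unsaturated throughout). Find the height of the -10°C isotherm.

Height above start = (10.79 − (-10)) / 9.9 = 2.1 km
Altitude = 100 m + 2100 m = 2200 m

2200 m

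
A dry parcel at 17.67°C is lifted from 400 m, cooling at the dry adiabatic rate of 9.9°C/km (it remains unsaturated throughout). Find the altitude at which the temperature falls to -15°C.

Height above start = (17.67 − (-15)) / 9.9 = 3.3 km
Altitude = 400 m + 3300 m = 3700 m

3700 m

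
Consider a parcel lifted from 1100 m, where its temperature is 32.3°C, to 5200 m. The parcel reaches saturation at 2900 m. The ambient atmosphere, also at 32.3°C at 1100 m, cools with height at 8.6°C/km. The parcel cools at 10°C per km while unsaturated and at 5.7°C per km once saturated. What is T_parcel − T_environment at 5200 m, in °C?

Parcel:
  1100–2900 m, dry: Δz = 1.8 km ⇒ ΔT = -18°C; T = 14.3°C
  2900–5200 m, saturated: Δz = 2.3 km ⇒ ΔT = -13.11°C; T = 1.19°C
Environment:
  1100–5200 m, environment: Δz = 4.1 km ⇒ ΔT = -35.26°C; T = -2.96°C
T_parcel − T_env = 1.19 − (-2.96) = +4.15°C

+4.15°C (parcel warmer than environment)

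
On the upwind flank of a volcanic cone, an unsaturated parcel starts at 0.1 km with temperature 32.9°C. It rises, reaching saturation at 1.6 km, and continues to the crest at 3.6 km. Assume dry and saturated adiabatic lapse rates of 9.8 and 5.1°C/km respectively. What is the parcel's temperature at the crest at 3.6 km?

8°C

100 → 1600 m (dry, 9.8°C/km): ΔT = -9.8 × 1.5 = -14.7°C → T = 18.2°C
1600 → 3600 m (saturated, 5.1°C/km): ΔT = -5.1 × 2 = -10.2°C → T = 8°C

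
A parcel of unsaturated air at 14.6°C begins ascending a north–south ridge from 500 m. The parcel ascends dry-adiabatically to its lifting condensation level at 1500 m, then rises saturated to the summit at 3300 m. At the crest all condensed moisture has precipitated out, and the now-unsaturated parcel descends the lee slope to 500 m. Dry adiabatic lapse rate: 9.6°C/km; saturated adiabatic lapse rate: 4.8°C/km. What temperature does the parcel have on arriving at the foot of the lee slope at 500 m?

500–1500 m, dry: Δz = 1 km ⇒ ΔT = -9.6°C; T = 5°C
1500–3300 m, saturated: Δz = 1.8 km ⇒ ΔT = -8.64°C; T = -3.64°C
3300–500 m, dry descent: Δz = 2.8 km ⇒ ΔT = +26.88°C; T = 23.24°C

23.24°C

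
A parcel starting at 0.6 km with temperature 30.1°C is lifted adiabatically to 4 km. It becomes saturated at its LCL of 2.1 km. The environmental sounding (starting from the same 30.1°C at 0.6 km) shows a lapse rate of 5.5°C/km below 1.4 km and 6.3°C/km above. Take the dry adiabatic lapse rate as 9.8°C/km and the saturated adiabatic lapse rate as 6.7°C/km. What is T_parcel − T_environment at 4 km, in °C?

-6.65°C (parcel cooler than environment)

Parcel:
  600–2100 m, dry: Δz = 1.5 km ⇒ ΔT = -14.7°C; T = 15.4°C
  2100–4000 m, saturated: Δz = 1.9 km ⇒ ΔT = -12.73°C; T = 2.67°C
Environment:
  600–1400 m, environment, lower layer: Δz = 0.8 km ⇒ ΔT = -4.4°C; T = 25.7°C
  1400–4000 m, environment, upper layer: Δz = 2.6 km ⇒ ΔT = -16.38°C; T = 9.32°C
T_parcel − T_env = 2.67 − 9.32 = -6.65°C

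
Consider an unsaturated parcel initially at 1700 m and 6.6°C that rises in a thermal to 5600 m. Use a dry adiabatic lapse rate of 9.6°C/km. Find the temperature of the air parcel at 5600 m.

-30.84°C

1700–5600 m, dry adiabatic: Δz = 3.9 km ⇒ ΔT = -37.44°C; T = -30.84°C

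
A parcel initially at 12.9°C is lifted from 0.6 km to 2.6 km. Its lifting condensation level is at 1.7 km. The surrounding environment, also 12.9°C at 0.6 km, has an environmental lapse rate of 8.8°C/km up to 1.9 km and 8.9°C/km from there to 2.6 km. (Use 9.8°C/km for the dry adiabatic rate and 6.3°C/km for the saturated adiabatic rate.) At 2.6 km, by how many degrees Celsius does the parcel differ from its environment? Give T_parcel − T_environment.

Parcel:
  600–1700 m, dry: Δz = 1.1 km ⇒ ΔT = -10.78°C; T = 2.12°C
  1700–2600 m, saturated: Δz = 0.9 km ⇒ ΔT = -5.67°C; T = -3.55°C
Environment:
  600–1900 m, environment, lower layer: Δz = 1.3 km ⇒ ΔT = -11.44°C; T = 1.46°C
  1900–2600 m, environment, upper layer: Δz = 0.7 km ⇒ ΔT = -6.23°C; T = -4.77°C
T_parcel − T_env = -3.55 − (-4.77) = +1.22°C

+1.22°C (parcel warmer than environment)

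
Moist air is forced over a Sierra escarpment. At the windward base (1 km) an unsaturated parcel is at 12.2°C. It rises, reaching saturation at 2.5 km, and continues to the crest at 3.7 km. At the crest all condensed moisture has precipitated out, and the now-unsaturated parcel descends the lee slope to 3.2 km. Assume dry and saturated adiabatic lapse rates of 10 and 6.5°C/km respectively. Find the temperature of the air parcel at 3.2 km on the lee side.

-5.6°C

1000 → 2500 m (dry, 10°C/km): ΔT = -10 × 1.5 = -15°C → T = -2.8°C
2500 → 3700 m (saturated, 6.5°C/km): ΔT = -6.5 × 1.2 = -7.8°C → T = -10.6°C
3700 → 3200 m (dry descent, 10°C/km): ΔT = +10 × 0.5 = +5°C → T = -5.6°C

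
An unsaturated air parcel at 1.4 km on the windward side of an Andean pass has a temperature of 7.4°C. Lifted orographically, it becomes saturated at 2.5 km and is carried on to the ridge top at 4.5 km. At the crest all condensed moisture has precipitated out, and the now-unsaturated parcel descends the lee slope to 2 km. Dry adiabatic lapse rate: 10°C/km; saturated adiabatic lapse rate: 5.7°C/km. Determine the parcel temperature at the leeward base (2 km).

Dry to 2500 m: -10 × 1.1 km = -11°C, so T = -3.6°C.
Saturated to 4500 m: -5.7 × 2 km = -11.4°C, so T = -15°C.
Dry descent to 2000 m: +10 × 2.5 km = +25°C, so T = 10°C.

10°C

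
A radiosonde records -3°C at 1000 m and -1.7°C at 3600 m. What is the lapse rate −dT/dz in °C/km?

Γ = −ΔT/Δz = (-3 − (-1.7)) / (3600 − 1000) m
  = -1.3°C / 2.6 km = -0.5°C/km

-0.5°C/km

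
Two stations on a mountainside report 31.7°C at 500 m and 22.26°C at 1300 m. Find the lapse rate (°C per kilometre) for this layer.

11.8°C/km

Γ = −ΔT/Δz = (31.7 − 22.26) / (1300 − 500) m
  = 9.44°C / 0.8 km = 11.8°C/km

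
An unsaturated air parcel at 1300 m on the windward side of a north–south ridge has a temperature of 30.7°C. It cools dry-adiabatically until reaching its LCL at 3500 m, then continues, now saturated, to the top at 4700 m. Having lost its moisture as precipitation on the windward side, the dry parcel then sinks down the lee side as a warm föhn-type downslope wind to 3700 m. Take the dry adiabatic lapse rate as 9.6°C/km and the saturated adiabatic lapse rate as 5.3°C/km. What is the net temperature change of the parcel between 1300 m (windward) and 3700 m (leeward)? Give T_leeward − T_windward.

-17.88°C

From 1300 m to 3500 m (dry): cools by 9.6 × 2.2 = 21.12°C, giving 9.58°C.
From 3500 m to 4700 m (saturated): cools by 5.3 × 1.2 = 6.36°C, giving 3.22°C.
From 4700 m to 3700 m (dry descent): warms by 9.6 × 1 = 9.6°C, giving 12.82°C.
Net change vs windward start: 12.82 − 30.7 = -17.88°C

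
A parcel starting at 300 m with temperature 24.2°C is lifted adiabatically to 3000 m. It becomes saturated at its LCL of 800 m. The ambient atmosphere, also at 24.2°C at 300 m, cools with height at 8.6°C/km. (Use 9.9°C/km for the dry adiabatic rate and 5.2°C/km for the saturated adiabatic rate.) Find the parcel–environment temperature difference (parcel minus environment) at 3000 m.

+6.83°C (parcel warmer than environment)

Parcel:
  300–800 m, dry: Δz = 0.5 km ⇒ ΔT = -4.95°C; T = 19.25°C
  800–3000 m, saturated: Δz = 2.2 km ⇒ ΔT = -11.44°C; T = 7.81°C
Environment:
  300–3000 m, environment: Δz = 2.7 km ⇒ ΔT = -23.22°C; T = 0.98°C
T_parcel − T_env = 7.81 − 0.98 = +6.83°C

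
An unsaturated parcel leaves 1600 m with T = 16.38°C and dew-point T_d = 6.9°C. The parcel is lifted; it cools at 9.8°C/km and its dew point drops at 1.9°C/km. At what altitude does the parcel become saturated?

2800 m

T and T_d converge at 9.8 − 1.9 = 7.9°C per km
Height above start = (16.38 − 6.9) / 7.9 = 1.2 km
LCL altitude = 1600 m + 1200 m = 2800 m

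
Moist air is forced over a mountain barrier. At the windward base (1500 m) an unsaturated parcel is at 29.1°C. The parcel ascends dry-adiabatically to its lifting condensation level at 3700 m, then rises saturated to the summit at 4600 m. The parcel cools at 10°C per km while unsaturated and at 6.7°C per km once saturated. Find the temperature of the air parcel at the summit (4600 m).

1.07°C

1500–3700 m, dry: Δz = 2.2 km ⇒ ΔT = -22°C; T = 7.1°C
3700–4600 m, saturated: Δz = 0.9 km ⇒ ΔT = -6.03°C; T = 1.07°C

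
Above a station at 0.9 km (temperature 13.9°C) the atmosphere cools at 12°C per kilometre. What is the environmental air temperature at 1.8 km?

From 900 m to 1800 m (environmental): cools by 12 × 0.9 = 10.8°C, giving 3.1°C.

3.1°C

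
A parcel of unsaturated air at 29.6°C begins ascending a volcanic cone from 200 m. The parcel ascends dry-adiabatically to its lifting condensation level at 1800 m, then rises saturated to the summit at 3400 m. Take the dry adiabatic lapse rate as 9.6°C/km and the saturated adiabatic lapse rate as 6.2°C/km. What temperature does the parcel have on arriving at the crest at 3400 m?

200–1800 m, dry: Δz = 1.6 km ⇒ ΔT = -15.36°C; T = 14.24°C
1800–3400 m, saturated: Δz = 1.6 km ⇒ ΔT = -9.92°C; T = 4.32°C

4.32°C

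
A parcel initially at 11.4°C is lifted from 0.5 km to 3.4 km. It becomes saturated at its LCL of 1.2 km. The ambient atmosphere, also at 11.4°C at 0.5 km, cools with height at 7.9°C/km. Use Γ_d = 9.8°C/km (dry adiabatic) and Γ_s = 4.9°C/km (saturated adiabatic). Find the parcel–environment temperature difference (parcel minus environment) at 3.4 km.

Parcel:
  500–1200 m, dry: Δz = 0.7 km ⇒ ΔT = -6.86°C; T = 4.54°C
  1200–3400 m, saturated: Δz = 2.2 km ⇒ ΔT = -10.78°C; T = -6.24°C
Environment:
  500–3400 m, environment: Δz = 2.9 km ⇒ ΔT = -22.91°C; T = -11.51°C
T_parcel − T_env = -6.24 − (-11.51) = +5.27°C

+5.27°C (parcel warmer than environment)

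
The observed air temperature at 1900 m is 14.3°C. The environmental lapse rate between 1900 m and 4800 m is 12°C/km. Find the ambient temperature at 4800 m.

-20.5°C

Environmental to 4800 m: -12 × 2.9 km = -34.8°C, so T = -20.5°C.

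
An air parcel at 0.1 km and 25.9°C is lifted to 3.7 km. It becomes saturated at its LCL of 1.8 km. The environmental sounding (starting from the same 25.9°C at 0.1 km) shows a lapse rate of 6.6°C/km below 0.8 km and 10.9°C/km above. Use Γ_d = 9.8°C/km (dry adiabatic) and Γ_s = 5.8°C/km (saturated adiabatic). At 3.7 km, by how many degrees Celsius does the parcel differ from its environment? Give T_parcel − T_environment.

Parcel:
  Dry to 1800 m: -9.8 × 1.7 km = -16.66°C, so T = 9.24°C.
  Saturated to 3700 m: -5.8 × 1.9 km = -11.02°C, so T = -1.78°C.
Environment:
  Environment, lower layer to 800 m: -6.6 × 0.7 km = -4.62°C, so T = 21.28°C.
  Environment, upper layer to 3700 m: -10.9 × 2.9 km = -31.61°C, so T = -10.33°C.
T_parcel − T_env = -1.78 − (-10.33) = +8.55°C

+8.55°C (parcel warmer than environment)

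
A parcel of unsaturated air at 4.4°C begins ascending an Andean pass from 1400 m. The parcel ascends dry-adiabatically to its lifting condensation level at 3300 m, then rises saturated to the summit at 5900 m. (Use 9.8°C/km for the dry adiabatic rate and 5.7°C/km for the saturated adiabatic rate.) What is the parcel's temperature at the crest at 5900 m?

-29.04°C

1400 → 3300 m (dry, 9.8°C/km): ΔT = -9.8 × 1.9 = -18.62°C → T = -14.22°C
3300 → 5900 m (saturated, 5.7°C/km): ΔT = -5.7 × 2.6 = -14.82°C → T = -29.04°C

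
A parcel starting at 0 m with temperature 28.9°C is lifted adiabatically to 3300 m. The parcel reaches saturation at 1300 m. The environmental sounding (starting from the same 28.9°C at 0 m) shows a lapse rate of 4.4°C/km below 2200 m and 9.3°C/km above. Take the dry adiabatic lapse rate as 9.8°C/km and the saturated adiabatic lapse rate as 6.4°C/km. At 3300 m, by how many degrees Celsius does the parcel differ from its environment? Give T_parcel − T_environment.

Parcel:
  0–1300 m, dry: Δz = 1.3 km ⇒ ΔT = -12.74°C; T = 16.16°C
  1300–3300 m, saturated: Δz = 2 km ⇒ ΔT = -12.8°C; T = 3.36°C
Environment:
  0–2200 m, environment, lower layer: Δz = 2.2 km ⇒ ΔT = -9.68°C; T = 19.22°C
  2200–3300 m, environment, upper layer: Δz = 1.1 km ⇒ ΔT = -10.23°C; T = 8.99°C
T_parcel − T_env = 3.36 − 8.99 = -5.63°C

-5.63°C (parcel cooler than environment)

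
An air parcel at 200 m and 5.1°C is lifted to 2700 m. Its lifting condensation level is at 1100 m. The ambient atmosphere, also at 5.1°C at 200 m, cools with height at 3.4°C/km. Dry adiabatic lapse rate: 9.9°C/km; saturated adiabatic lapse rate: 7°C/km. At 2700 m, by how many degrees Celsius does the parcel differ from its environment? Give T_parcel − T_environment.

-11.61°C (parcel cooler than environment)

Parcel:
  Dry to 1100 m: -9.9 × 0.9 km = -8.91°C, so T = -3.81°C.
  Saturated to 2700 m: -7 × 1.6 km = -11.2°C, so T = -15.01°C.
Environment:
  Environment to 2700 m: -3.4 × 2.5 km = -8.5°C, so T = -3.4°C.
T_parcel − T_env = -15.01 − (-3.4) = -11.61°C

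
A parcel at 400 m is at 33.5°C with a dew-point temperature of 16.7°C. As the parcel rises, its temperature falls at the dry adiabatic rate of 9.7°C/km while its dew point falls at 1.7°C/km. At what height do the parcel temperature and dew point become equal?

T and T_d converge at 9.7 − 1.7 = 8°C per km
Height above start = (33.5 − 16.7) / 8 = 2.1 km
LCL altitude = 400 m + 2100 m = 2500 m

2500 m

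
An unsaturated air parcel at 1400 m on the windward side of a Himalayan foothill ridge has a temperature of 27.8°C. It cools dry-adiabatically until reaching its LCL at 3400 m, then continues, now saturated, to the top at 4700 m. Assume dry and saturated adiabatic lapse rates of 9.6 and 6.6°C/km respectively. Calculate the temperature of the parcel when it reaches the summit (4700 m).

0.02°C

1400 → 3400 m (dry, 9.6°C/km): ΔT = -9.6 × 2 = -19.2°C → T = 8.6°C
3400 → 4700 m (saturated, 6.6°C/km): ΔT = -6.6 × 1.3 = -8.58°C → T = 0.02°C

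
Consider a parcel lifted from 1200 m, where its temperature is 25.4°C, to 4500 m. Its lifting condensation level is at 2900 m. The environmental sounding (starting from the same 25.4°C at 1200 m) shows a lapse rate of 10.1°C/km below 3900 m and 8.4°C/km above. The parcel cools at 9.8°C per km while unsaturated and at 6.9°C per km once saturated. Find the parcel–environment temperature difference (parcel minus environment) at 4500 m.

+4.61°C (parcel warmer than environment)

Parcel:
  1200 → 2900 m (dry, 9.8°C/km): ΔT = -9.8 × 1.7 = -16.66°C → T = 8.74°C
  2900 → 4500 m (saturated, 6.9°C/km): ΔT = -6.9 × 1.6 = -11.04°C → T = -2.3°C
Environment:
  1200 → 3900 m (environment, lower layer, 10.1°C/km): ΔT = -10.1 × 2.7 = -27.27°C → T = -1.87°C
  3900 → 4500 m (environment, upper layer, 8.4°C/km): ΔT = -8.4 × 0.6 = -5.04°C → T = -6.91°C
T_parcel − T_env = -2.3 − (-6.91) = +4.61°C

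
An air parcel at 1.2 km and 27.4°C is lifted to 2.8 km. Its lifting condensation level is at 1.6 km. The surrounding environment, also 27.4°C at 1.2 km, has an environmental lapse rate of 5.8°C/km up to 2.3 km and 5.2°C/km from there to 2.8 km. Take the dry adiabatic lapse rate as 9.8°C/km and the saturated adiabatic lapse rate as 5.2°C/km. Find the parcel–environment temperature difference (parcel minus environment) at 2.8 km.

-1.18°C (parcel cooler than environment)

Parcel:
  Dry to 1600 m: -9.8 × 0.4 km = -3.92°C, so T = 23.48°C.
  Saturated to 2800 m: -5.2 × 1.2 km = -6.24°C, so T = 17.24°C.
Environment:
  Environment, lower layer to 2300 m: -5.8 × 1.1 km = -6.38°C, so T = 21.02°C.
  Environment, upper layer to 2800 m: -5.2 × 0.5 km = -2.6°C, so T = 18.42°C.
T_parcel − T_env = 17.24 − 18.42 = -1.18°C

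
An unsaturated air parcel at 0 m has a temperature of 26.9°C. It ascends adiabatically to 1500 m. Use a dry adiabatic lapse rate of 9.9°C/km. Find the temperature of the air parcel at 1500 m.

0 → 1500 m (dry adiabatic, 9.9°C/km): ΔT = -9.9 × 1.5 = -14.85°C → T = 12.05°C

12.05°C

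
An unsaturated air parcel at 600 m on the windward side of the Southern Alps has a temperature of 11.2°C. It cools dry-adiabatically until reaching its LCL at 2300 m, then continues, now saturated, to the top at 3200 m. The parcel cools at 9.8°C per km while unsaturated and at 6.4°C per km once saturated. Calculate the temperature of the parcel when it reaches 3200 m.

Dry to 2300 m: -9.8 × 1.7 km = -16.66°C, so T = -5.46°C.
Saturated to 3200 m: -6.4 × 0.9 km = -5.76°C, so T = -11.22°C.

-11.22°C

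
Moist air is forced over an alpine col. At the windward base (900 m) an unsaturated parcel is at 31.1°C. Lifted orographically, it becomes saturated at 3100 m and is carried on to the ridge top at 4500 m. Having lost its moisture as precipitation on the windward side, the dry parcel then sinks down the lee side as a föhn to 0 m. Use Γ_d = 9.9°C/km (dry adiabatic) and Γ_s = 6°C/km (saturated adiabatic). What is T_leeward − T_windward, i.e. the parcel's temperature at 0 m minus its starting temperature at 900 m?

+14.37°C

900–3100 m, dry: Δz = 2.2 km ⇒ ΔT = -21.78°C; T = 9.32°C
3100–4500 m, saturated: Δz = 1.4 km ⇒ ΔT = -8.4°C; T = 0.92°C
4500–0 m, dry descent: Δz = 4.5 km ⇒ ΔT = +44.55°C; T = 45.47°C
Net change vs windward start: 45.47 − 31.1 = +14.37°C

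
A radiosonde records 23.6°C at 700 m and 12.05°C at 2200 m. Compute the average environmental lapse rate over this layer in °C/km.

7.7°C/km

Γ = −ΔT/Δz = (23.6 − 12.05) / (2200 − 700) m
  = 11.55°C / 1.5 km = 7.7°C/km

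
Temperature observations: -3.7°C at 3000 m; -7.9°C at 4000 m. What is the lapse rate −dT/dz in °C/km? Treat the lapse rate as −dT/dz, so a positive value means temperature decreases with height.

4.2°C/km

Γ = −ΔT/Δz = (-3.7 − (-7.9)) / (4000 − 3000) m
  = 4.2°C / 1 km = 4.2°C/km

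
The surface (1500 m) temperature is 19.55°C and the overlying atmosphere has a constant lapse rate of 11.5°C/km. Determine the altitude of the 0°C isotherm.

3200 m

Height above start = (19.55 − 0) / 11.5 = 1.7 km
Altitude = 1500 m + 1700 m = 3200 m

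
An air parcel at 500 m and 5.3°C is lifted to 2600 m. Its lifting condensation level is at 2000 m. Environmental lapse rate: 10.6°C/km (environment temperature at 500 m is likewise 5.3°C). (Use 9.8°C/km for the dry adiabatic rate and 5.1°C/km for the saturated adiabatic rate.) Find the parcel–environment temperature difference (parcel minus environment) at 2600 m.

+4.5°C (parcel warmer than environment)

Parcel:
  From 500 m to 2000 m (dry): cools by 9.8 × 1.5 = 14.7°C, giving -9.4°C.
  From 2000 m to 2600 m (saturated): cools by 5.1 × 0.6 = 3.06°C, giving -12.46°C.
Environment:
  From 500 m to 2600 m (environment): cools by 10.6 × 2.1 = 22.26°C, giving -16.96°C.
T_parcel − T_env = -12.46 − (-16.96) = +4.5°C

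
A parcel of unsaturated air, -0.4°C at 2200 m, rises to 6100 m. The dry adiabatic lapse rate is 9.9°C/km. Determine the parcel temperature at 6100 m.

-39.01°C

Dry adiabatic to 6100 m: -9.9 × 3.9 km = -38.61°C, so T = -39.01°C.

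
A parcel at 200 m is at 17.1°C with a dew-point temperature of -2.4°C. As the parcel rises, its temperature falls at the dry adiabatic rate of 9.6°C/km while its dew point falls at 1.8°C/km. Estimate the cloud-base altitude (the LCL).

T and T_d converge at 9.6 − 1.8 = 7.8°C per km
Height above start = (17.1 − (-2.4)) / 7.8 = 2.5 km
LCL altitude = 200 m + 2500 m = 2700 m

2700 m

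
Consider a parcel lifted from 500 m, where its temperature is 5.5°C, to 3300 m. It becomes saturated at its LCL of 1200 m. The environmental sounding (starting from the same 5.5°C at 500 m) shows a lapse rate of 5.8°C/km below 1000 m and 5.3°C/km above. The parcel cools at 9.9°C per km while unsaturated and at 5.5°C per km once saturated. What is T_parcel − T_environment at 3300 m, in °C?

-3.39°C (parcel cooler than environment)

Parcel:
  From 500 m to 1200 m (dry): cools by 9.9 × 0.7 = 6.93°C, giving -1.43°C.
  From 1200 m to 3300 m (saturated): cools by 5.5 × 2.1 = 11.55°C, giving -12.98°C.
Environment:
  From 500 m to 1000 m (environment, lower layer): cools by 5.8 × 0.5 = 2.9°C, giving 2.6°C.
  From 1000 m to 3300 m (environment, upper layer): cools by 5.3 × 2.3 = 12.19°C, giving -9.59°C.
T_parcel − T_env = -12.98 − (-9.59) = -3.39°C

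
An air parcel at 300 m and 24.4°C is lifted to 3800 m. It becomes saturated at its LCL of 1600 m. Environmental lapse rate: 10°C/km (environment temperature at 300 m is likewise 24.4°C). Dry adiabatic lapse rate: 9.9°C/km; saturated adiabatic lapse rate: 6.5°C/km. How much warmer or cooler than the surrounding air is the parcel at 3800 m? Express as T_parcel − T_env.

+7.83°C (parcel warmer than environment)

Parcel:
  300–1600 m, dry: Δz = 1.3 km ⇒ ΔT = -12.87°C; T = 11.53°C
  1600–3800 m, saturated: Δz = 2.2 km ⇒ ΔT = -14.3°C; T = -2.77°C
Environment:
  300–3800 m, environment: Δz = 3.5 km ⇒ ΔT = -35°C; T = -10.6°C
T_parcel − T_env = -2.77 − (-10.6) = +7.83°C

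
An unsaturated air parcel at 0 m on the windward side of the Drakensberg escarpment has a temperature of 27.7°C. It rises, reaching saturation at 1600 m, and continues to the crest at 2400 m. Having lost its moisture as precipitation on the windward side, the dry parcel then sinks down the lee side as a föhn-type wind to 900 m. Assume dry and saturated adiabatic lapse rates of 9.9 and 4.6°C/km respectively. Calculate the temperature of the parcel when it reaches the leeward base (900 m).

23.03°C

Dry to 1600 m: -9.9 × 1.6 km = -15.84°C, so T = 11.86°C.
Saturated to 2400 m: -4.6 × 0.8 km = -3.68°C, so T = 8.18°C.
Dry descent to 900 m: +9.9 × 1.5 km = +14.85°C, so T = 23.03°C.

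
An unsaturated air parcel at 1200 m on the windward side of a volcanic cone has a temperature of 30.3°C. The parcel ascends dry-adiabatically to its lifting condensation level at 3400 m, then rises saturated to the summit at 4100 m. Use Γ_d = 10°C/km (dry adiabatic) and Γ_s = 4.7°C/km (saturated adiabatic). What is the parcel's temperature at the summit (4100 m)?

5.01°C

1200 → 3400 m (dry, 10°C/km): ΔT = -10 × 2.2 = -22°C → T = 8.3°C
3400 → 4100 m (saturated, 4.7°C/km): ΔT = -4.7 × 0.7 = -3.29°C → T = 5.01°C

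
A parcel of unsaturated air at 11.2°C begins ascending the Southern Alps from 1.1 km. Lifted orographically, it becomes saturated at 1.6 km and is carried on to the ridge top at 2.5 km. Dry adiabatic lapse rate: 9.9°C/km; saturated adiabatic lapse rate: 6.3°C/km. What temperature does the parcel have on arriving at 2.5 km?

0.58°C

1100 → 1600 m (dry, 9.9°C/km): ΔT = -9.9 × 0.5 = -4.95°C → T = 6.25°C
1600 → 2500 m (saturated, 6.3°C/km): ΔT = -6.3 × 0.9 = -5.67°C → T = 0.58°C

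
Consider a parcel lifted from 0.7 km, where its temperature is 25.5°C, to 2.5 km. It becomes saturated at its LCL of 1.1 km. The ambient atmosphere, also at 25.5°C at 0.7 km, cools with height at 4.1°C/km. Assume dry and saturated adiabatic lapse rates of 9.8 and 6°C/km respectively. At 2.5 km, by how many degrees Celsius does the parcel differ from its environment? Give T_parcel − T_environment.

-4.94°C (parcel cooler than environment)

Parcel:
  700–1100 m, dry: Δz = 0.4 km ⇒ ΔT = -3.92°C; T = 21.58°C
  1100–2500 m, saturated: Δz = 1.4 km ⇒ ΔT = -8.4°C; T = 13.18°C
Environment:
  700–2500 m, environment: Δz = 1.8 km ⇒ ΔT = -7.38°C; T = 18.12°C
T_parcel − T_env = 13.18 − 18.12 = -4.94°C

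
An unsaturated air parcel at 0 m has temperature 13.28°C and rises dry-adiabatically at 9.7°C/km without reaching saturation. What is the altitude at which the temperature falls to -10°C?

Height above start = (13.28 − (-10)) / 9.7 = 2.4 km
Altitude = 0 m + 2400 m = 2400 m

2400 m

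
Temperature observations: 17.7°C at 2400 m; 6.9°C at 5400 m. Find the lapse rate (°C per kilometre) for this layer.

Γ = −ΔT/Δz = (17.7 − 6.9) / (5400 − 2400) m
  = 10.8°C / 3 km = 3.6°C/km

3.6°C/km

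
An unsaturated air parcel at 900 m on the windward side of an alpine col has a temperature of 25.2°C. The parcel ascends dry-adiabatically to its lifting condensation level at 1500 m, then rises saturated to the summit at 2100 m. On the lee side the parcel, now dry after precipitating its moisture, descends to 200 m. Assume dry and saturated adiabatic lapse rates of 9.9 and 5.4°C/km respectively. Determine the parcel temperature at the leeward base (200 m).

34.83°C

900–1500 m, dry: Δz = 0.6 km ⇒ ΔT = -5.94°C; T = 19.26°C
1500–2100 m, saturated: Δz = 0.6 km ⇒ ΔT = -3.24°C; T = 16.02°C
2100–200 m, dry descent: Δz = 1.9 km ⇒ ΔT = +18.81°C; T = 34.83°C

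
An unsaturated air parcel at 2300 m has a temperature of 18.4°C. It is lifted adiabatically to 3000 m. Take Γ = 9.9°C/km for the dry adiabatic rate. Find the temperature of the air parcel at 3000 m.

From 2300 m to 3000 m (dry adiabatic): cools by 9.9 × 0.7 = 6.93°C, giving 11.47°C.

11.47°C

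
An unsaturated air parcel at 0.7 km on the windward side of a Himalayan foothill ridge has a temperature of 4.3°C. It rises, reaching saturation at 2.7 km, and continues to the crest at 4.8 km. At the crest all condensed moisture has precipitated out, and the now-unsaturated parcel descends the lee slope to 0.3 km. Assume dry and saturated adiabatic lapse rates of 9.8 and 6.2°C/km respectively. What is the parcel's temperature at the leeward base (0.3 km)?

700 → 2700 m (dry, 9.8°C/km): ΔT = -9.8 × 2 = -19.6°C → T = -15.3°C
2700 → 4800 m (saturated, 6.2°C/km): ΔT = -6.2 × 2.1 = -13.02°C → T = -28.32°C
4800 → 300 m (dry descent, 9.8°C/km): ΔT = +9.8 × 4.5 = +44.1°C → T = 15.78°C

15.78°C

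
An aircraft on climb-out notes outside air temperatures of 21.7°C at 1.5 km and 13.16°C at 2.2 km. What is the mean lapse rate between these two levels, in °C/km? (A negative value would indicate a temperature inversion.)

Γ = −ΔT/Δz = (21.7 − 13.16) / (2200 − 1500) m
  = 8.54°C / 0.7 km = 12.2°C/km

12.2°C/km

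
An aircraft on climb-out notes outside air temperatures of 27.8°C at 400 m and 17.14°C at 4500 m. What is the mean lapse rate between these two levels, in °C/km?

Γ = −ΔT/Δz = (27.8 − 17.14) / (4500 − 400) m
  = 10.66°C / 4.1 km = 2.6°C/km

2.6°C/km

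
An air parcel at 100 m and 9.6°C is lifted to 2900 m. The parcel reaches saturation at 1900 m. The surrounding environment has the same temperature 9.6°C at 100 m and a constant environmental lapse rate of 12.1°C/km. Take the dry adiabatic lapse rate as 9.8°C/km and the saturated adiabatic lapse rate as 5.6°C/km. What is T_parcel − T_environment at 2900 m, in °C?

+10.64°C (parcel warmer than environment)

Parcel:
  100–1900 m, dry: Δz = 1.8 km ⇒ ΔT = -17.64°C; T = -8.04°C
  1900–2900 m, saturated: Δz = 1 km ⇒ ΔT = -5.6°C; T = -13.64°C
Environment:
  100–2900 m, environment: Δz = 2.8 km ⇒ ΔT = -33.88°C; T = -24.28°C
T_parcel − T_env = -13.64 − (-24.28) = +10.64°C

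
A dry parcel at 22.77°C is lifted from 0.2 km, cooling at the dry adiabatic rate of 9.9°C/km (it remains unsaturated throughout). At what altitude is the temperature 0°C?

2.5 km

Height above start = (22.77 − 0) / 9.9 = 2.3 km
Altitude = 200 m + 2300 m = 2500 m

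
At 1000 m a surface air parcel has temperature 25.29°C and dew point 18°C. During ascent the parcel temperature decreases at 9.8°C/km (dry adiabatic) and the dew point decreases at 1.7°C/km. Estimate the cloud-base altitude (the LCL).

1900 m

T and T_d converge at 9.8 − 1.7 = 8.1°C per km
Height above start = (25.29 − 18) / 8.1 = 0.9 km
LCL altitude = 1000 m + 900 m = 1900 m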